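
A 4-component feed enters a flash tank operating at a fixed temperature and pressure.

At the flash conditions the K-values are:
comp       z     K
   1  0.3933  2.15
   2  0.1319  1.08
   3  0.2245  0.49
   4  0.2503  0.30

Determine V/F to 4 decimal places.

V/F = 0.2817

Material balance + equilibrium reduce to Σ zᵢ(Kᵢ−1)/(1+V/F(Kᵢ−1)) = 0.
Feasibility: ΣzᵢKᵢ = 1.1731, Σzᵢ/Kᵢ = 1.5976 — both > 1, two phases present.
Newton iteration, V/F⁰ = 0.5:
  V/F = 0.5000: g = -0.12592, g' = -0.6060 → V/F = 0.2922
  V/F = 0.2922: g = -0.00596, g' = -0.5667 → V/F = 0.2817
Converged at V/F = 0.2817.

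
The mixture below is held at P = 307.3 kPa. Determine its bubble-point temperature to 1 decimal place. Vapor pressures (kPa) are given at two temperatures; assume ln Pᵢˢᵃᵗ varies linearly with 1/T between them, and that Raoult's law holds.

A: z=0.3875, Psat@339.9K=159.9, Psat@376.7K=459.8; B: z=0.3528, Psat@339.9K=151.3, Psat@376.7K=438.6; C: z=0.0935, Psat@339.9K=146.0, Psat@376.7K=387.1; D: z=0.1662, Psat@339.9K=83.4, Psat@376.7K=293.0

T = 365.4 K

Bubble-point temperature: ΣzᵢPᵢˢᵃᵗ(T) = P. Interpolate ln Pᵢˢᵃᵗ = aᵢ + bᵢ/T.
  T = 339.9 K: ΣzᵢPᵢˢᵃᵗ = 142.85 kPa
  T = 376.7 K: ΣzᵢPᵢˢᵃᵗ = 417.80 kPa
  T = 358.3 K: ΣzᵢPᵢˢᵃᵗ = 250.98 kPa
  T = 367.5 K: ΣzᵢPᵢˢᵃᵗ = 325.85 kPa
  T = 362.9 K: ΣzᵢPᵢˢᵃᵗ = 286.44 kPa
  T = 365.2 K: ΣzᵢPᵢˢᵃᵗ = 305.63 kPa
Interpolating between 365.2 K and 367.5 K gives T ≈ 365.4 K.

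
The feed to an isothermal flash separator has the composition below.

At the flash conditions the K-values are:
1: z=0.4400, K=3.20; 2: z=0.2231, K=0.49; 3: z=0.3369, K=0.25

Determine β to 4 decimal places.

β = 0.4102

Rachford–Rice: g(β) = Σ zᵢ(Kᵢ−1)/(1+β(Kᵢ−1)) = 0.
Check two-phase: ΣzᵢKᵢ = 1.6015 > 1 and Σzᵢ/Kᵢ = 1.9404 > 1, so g(0) = 0.6015 > 0 and g(1) = -0.9404 < 0.
Newton–Raphson from β = 0.5:
  β = 0.5000: g = -0.09605, g' = -1.0726 → β = 0.4104
  β = 0.4104: g = -0.00028, g' = -1.0764 → β = 0.4102
Converged at β = 0.4102.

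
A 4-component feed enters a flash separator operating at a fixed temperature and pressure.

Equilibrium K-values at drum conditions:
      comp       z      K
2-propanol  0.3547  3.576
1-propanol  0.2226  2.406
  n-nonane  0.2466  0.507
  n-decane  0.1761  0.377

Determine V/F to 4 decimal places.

V/F = 0.8333

Material balance + equilibrium reduce to Σ zᵢ(Kᵢ−1)/(1+V/F(Kᵢ−1)) = 0.
Feasibility: ΣzᵢKᵢ = 1.9954, Σzᵢ/Kᵢ = 1.1452 — both > 1, two phases present.
Iterate (Newton) starting at V/F = 0.5:
  V/F = 0.5000: g = 0.26243, g' = -0.8511 → V/F = 0.8083
  V/F = 0.8083: g = 0.01979, g' = -0.7872 → V/F = 0.8335
  V/F = 0.8335: g = -0.00015, g' = -0.7994 → V/F = 0.8333
Converged at V/F = 0.8333.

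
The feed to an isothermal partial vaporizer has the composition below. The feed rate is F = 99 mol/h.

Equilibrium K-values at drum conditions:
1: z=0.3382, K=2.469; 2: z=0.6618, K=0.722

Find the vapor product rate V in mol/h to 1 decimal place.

V = 75.8 mol/h

Rachford–Rice: g(β) = Σ zᵢ(Kᵢ−1)/(1+β(Kᵢ−1)) = 0.
Check two-phase: ΣzᵢKᵢ = 1.3128 > 1 and Σzᵢ/Kᵢ = 1.0536 > 1, so g(0) = 0.3128 > 0 and g(1) = -0.0536 < 0.
Binary case is linear: z₁(K₁−1)(1+β(K₂−1)) + z₂(K₂−1)(1+β(K₁−1)) = 0
⇒ β = [z₁(K₁−1)+z₂(K₂−1)] / [−(K₁−1)(K₂−1)] = 0.31284/0.40838 = 0.7660
Then V = β·F = 0.7660·99 = 75.8 mol/h and L = F − V = 23.2 mol/h.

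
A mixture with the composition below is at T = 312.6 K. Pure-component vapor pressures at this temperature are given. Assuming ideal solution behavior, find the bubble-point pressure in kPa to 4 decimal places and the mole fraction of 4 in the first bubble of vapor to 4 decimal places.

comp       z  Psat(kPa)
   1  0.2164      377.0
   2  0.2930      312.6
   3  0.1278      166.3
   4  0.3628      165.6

At the bubble point ψ → 0, so ΣzᵢKᵢ = 1 with Kᵢ = Pᵢˢᵃᵗ/P ⇒ P = ΣzᵢPᵢˢᵃᵗ.
P = 0.2164·377.0 + 0.2930·312.6 + 0.1278·166.3 + 0.3628·165.6 = 254.5074 kPa
yᵢ = zᵢPᵢˢᵃᵗ/P ⇒ y_4 = 0.3628·165.6/254.5074 = 0.2361

Pbub = 254.5074 kPa, y_4 = 0.2361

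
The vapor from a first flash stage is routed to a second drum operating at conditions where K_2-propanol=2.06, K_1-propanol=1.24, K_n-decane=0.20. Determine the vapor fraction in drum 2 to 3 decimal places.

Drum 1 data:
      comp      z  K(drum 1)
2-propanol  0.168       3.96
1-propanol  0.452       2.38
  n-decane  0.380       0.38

V/F (drum 2) = 0.272

Drum 1:
Let ψ₁ = V/F and solve Σ zᵢ(Kᵢ−1)/(1+ψ₁(Kᵢ−1)) = 0.
Feasibility: ΣzᵢKᵢ = 1.885, Σzᵢ/Kᵢ = 1.232 — both > 1, two phases present.
Newton–Raphson from ψ₁ = 0.5:
  ψ₁ = 0.500: g = 0.2282, g' = -0.848 → ψ₁ = 0.769
  ψ₁ = 0.769: g = 0.0039, g' = -0.873 → ψ₁ = 0.774
Converged at ψ₁ = 0.774.
Drum-1 compositions:
  2-propanol: x = 0.051, y = 0.202
  1-propanol: x = 0.219, y = 0.520
  n-decane: x = 0.730, y = 0.278
Drum-2 feed = drum-1 vapor: z₂ = (0.2022, 0.5203, 0.2775).
Drum 2:
Rachford–Rice: g(ψ₂) = Σ zᵢ(Kᵢ−1)/(1+ψ₂(Kᵢ−1)) = 0.
g(0) = ΣzᵢKᵢ − 1 = 0.117 and g(1) = 1 − Σzᵢ/Kᵢ = -0.905, so a root lies in (0, 1).
Iterate (Newton) starting at ψ₂ = 0.7:
  ψ₂ = 0.700: g = -0.2747, g' = -1.014 → ψ₂ = 0.429
  ψ₂ = 0.429: g = -0.0776, g' = -0.544 → ψ₂ = 0.287
  ψ₂ = 0.287: g = -0.0068, g' = -0.459 → ψ₂ = 0.272
Converged at ψ₂ = 0.272.
  2-propanol: x = 0.157, y = 0.323
  1-propanol: x = 0.488, y = 0.606
  n-decane: x = 0.355, y = 0.071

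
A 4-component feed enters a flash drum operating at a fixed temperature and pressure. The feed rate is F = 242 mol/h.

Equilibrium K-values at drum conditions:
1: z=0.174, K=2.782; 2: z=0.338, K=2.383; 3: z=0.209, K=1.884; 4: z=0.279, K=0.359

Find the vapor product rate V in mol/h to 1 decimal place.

Rachford–Rice: g(ψ) = Σ zᵢ(Kᵢ−1)/(1+ψ(Kᵢ−1)) = 0.
Feasibility: ΣzᵢKᵢ = 1.783, Σzᵢ/Kᵢ = 1.092 — both > 1, two phases present.
Newton iteration, ψ⁰ = 0.65:
  ψ = 0.650: g = 0.2006, g' = -0.701 → ψ = 0.936
  ψ = 0.936: g = -0.0263, g' = -0.966 → ψ = 0.909
  ψ = 0.909: g = -0.0007, g' = -0.916 → ψ = 0.908
Converged at ψ = 0.908.
Then V = ψ·F = 0.9083·242 = 219.8 mol/h and L = F − V = 22.2 mol/h.

V = 219.8 mol/h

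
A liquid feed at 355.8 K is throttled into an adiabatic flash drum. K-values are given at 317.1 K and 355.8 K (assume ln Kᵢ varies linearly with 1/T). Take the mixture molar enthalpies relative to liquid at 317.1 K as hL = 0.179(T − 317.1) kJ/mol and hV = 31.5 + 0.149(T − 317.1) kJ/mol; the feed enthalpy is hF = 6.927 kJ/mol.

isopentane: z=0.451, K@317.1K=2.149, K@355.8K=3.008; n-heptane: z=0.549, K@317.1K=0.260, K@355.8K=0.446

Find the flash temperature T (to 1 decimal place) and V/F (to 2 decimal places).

Adiabatic flash: solve Rachford–Rice at each trial T, then check hF = ψ·hV(T) + (1−ψ)·hL(T).
  T = 317.1 K: K = (2.149, 0.260), RR gives ψ = 0.132, H_out = 4.147 kJ/mol
  T = 355.8 K: K = (3.008, 0.446), RR gives ψ = 0.541, H_out = 23.331 kJ/mol
  T = 336.5 K: K = (2.568, 0.346), RR gives ψ = 0.340, H_out = 13.974 kJ/mol
  T = 326.8 K: K = (2.356, 0.301), RR gives ψ = 0.240, H_out = 9.240 kJ/mol
  T = 322.0 K: K = (2.253, 0.280), RR gives ψ = 0.188, H_out = 6.784 kJ/mol
  T = 324.4 K: K = (2.304, 0.291), RR gives ψ = 0.215, H_out = 8.025 kJ/mol
Linear interpolation between T = 322.0 (H_out = 6.784) and T = 324.4 (H_out = 8.025) on hF = 6.927 gives T ≈ 322.3 K, at which ψ = 0.19.

T = 322.3 K, V/F = 0.19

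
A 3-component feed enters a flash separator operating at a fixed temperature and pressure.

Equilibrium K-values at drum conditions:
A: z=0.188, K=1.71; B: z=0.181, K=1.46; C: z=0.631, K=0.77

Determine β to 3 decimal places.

β = 0.519

Material balance + equilibrium reduce to Σ zᵢ(Kᵢ−1)/(1+β(Kᵢ−1)) = 0.
Feasibility: ΣzᵢKᵢ = 1.072, Σzᵢ/Kᵢ = 1.053 — both > 1, two phases present.
Newton–Raphson from β = 0.5:
  β = 0.500: g = 0.0022, g' = -0.120 → β = 0.518
  β = 0.518: g = 0.0000, g' = -0.119 → β = 0.519
Converged at β = 0.519.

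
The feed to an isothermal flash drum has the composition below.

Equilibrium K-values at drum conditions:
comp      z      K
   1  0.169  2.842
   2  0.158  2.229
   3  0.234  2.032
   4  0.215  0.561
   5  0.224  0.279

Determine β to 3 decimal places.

β = 0.595

Newton–Raphson from β = 0.59:
  β = 0.590: g = 0.0034, g' = -0.736 → β = 0.595
Converged at β = 0.595.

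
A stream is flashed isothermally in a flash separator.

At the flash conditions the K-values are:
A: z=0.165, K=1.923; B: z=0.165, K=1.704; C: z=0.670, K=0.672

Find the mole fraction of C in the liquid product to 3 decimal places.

x_C = 0.712

Rachford–Rice: g(ψ) = Σ zᵢ(Kᵢ−1)/(1+ψ(Kᵢ−1)) = 0.
Check two-phase: ΣzᵢKᵢ = 1.049 > 1 and Σzᵢ/Kᵢ = 1.180 > 1, so g(0) = 0.049 > 0 and g(1) = -0.180 < 0.
Iterate (Newton) starting at ψ = 0.5:
  ψ = 0.500: g = -0.0727, g' = -0.214 → ψ = 0.160
  ψ = 0.160: g = 0.0053, g' = -0.253 → ψ = 0.180
  ψ = 0.180: g = 0.0000, g' = -0.249 → ψ = 0.181
Converged at ψ = 0.181.
Compositions from xᵢ = zᵢ/(1+ψ(Kᵢ−1)), yᵢ = Kᵢxᵢ:
  A: x = 0.141, y = 0.272
  B: x = 0.146, y = 0.249
  C: x = 0.712, y = 0.479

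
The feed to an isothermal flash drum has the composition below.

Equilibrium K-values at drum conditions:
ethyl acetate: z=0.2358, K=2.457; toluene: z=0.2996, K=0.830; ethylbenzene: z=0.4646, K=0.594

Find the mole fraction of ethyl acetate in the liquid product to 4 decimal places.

Iterate (Newton) starting at ψ = 0.68:
  ψ = 0.6800: g = -0.14558, g' = -0.2835 → ψ = 0.1665
  ψ = 0.1665: g = 0.02176, g' = -0.4214 → ψ = 0.2182
  ψ = 0.2182: g = 0.00085, g' = -0.3898 → ψ = 0.2203
Converged at ψ = 0.2203.
Compositions from xᵢ = zᵢ/(1+ψ(Kᵢ−1)), yᵢ = Kᵢxᵢ:
  ethyl acetate: x = 0.1785, y = 0.4386
  toluene: x = 0.3113, y = 0.2583
  ethylbenzene: x = 0.5102, y = 0.3031

x_ethyl acetate = 0.1785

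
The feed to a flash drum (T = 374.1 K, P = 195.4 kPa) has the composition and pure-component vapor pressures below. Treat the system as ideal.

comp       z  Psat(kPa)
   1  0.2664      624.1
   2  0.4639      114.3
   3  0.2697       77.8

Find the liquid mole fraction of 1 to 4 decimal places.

Raoult's law: Kᵢ = Pᵢˢᵃᵗ/P = Pᵢˢᵃᵗ/195.4.
  K_1 = 624.1/195.4 = 3.193961, K_2 = 114.3/195.4 = 0.584954, K_3 = 77.8/195.4 = 0.398158
Material balance + equilibrium reduce to Σ zᵢ(Kᵢ−1)/(1+ψ(Kᵢ−1)) = 0.
Feasibility: ΣzᵢKᵢ = 1.2296, Σzᵢ/Kᵢ = 1.5538 — both > 1, two phases present.
Newton–Raphson from ψ = 0.59:
  ψ = 0.5900: g = -0.25193, g' = -0.6186 → ψ = 0.1827
  ψ = 0.1827: g = 0.02649, g' = -0.8703 → ψ = 0.2132
  ψ = 0.2132: g = 0.00079, g' = -0.8200 → ψ = 0.2141
Converged at ψ = 0.2141.
Compositions from xᵢ = zᵢ/(1+ψ(Kᵢ−1)), yᵢ = Kᵢxᵢ:
  1: x = 0.1812, y = 0.5789
  2: x = 0.5092, y = 0.2978
  3: x = 0.3096, y = 0.1233

x_1 = 0.1812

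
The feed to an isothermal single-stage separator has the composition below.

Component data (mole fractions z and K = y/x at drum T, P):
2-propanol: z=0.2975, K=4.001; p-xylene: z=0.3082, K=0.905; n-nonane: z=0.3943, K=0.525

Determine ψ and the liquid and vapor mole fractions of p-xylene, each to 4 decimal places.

Newton iteration, ψ⁰ = 0.31:
  ψ = 0.3100: g = 0.21271, g' = -0.8444 → ψ = 0.5619
  ψ = 0.5619: g = 0.04593, g' = -0.5399 → ψ = 0.6470
  ψ = 0.6470: g = 0.00192, g' = -0.4982 → ψ = 0.6508
Converged at ψ = 0.6509.
Compositions from xᵢ = zᵢ/(1+ψ(Kᵢ−1)), yᵢ = Kᵢxᵢ:
  2-propanol: x = 0.1007, y = 0.4031
  p-xylene: x = 0.3285, y = 0.2973
  n-nonane: x = 0.5707, y = 0.2996

ψ = 0.6509, x_p-xylene = 0.3285, y_p-xylene = 0.2973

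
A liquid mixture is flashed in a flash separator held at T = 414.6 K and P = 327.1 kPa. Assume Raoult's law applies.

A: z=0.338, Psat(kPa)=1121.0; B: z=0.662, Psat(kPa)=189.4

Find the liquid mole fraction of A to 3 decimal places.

x_A = 0.148

Raoult's law: Kᵢ = Pᵢˢᵃᵗ/P = Pᵢˢᵃᵗ/327.1.
  K_A = 1121.0/327.1 = 3.42709, K_B = 189.4/327.1 = 0.57903
Material balance + equilibrium reduce to Σ zᵢ(Kᵢ−1)/(1+ψ(Kᵢ−1)) = 0.
Feasibility: ΣzᵢKᵢ = 1.542, Σzᵢ/Kᵢ = 1.242 — both > 1, two phases present.
Binary case is linear: z₁(K₁−1)(1+ψ(K₂−1)) + z₂(K₂−1)(1+ψ(K₁−1)) = 0
⇒ ψ = [z₁(K₁−1)+z₂(K₂−1)] / [−(K₁−1)(K₂−1)] = 0.5417/1.0217 = 0.530
Compositions from xᵢ = zᵢ/(1+ψ(Kᵢ−1)), yᵢ = Kᵢxᵢ:
  A: x = 0.148, y = 0.507
  B: x = 0.852, y = 0.493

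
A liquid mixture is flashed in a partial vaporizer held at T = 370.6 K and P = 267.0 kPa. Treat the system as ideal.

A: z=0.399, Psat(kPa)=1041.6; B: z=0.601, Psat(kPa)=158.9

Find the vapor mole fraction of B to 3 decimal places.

y_B = 0.522

Raoult's law: Kᵢ = Pᵢˢᵃᵗ/P = Pᵢˢᵃᵗ/267.0.
  K_A = 1041.6/267.0 = 3.90112, K_B = 158.9/267.0 = 0.59513
Let ψ = V/F and solve Σ zᵢ(Kᵢ−1)/(1+ψ(Kᵢ−1)) = 0.
g(0) = ΣzᵢKᵢ − 1 = 0.914 and g(1) = 1 − Σzᵢ/Kᵢ = -0.112, so a root lies in (0, 1).
Binary case is linear: z₁(K₁−1)(1+ψ(K₂−1)) + z₂(K₂−1)(1+ψ(K₁−1)) = 0
⇒ ψ = [z₁(K₁−1)+z₂(K₂−1)] / [−(K₁−1)(K₂−1)] = 0.9142/1.1746 = 0.778
Compositions from xᵢ = zᵢ/(1+ψ(Kᵢ−1)), yᵢ = Kᵢxᵢ:
  A: x = 0.122, y = 0.478
  B: x = 0.878, y = 0.522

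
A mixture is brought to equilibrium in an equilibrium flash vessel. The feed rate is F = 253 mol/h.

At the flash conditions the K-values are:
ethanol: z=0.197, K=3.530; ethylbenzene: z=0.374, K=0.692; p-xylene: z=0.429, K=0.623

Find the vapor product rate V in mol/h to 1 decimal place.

V = 64.1 mol/h

Newton iteration, β⁰ = 0.5:
  β = 0.500: g = -0.1154, g' = -0.388 → β = 0.203
  β = 0.203: g = 0.0316, g' = -0.663 → β = 0.250
  β = 0.250: g = 0.0018, g' = -0.589 → β = 0.253
Converged at β = 0.253.
Then V = β·F = 0.2533·253 = 64.1 mol/h and L = F − V = 188.9 mol/h.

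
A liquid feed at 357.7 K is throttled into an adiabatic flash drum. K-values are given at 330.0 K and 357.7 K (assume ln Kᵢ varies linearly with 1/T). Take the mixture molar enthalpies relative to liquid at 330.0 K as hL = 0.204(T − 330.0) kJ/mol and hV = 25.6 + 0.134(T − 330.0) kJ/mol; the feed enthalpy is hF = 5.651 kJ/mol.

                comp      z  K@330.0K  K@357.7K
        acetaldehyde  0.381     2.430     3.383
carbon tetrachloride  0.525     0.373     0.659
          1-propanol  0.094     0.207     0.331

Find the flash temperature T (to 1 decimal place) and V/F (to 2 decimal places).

T = 333.0 K, V/F = 0.20

Adiabatic flash: solve Rachford–Rice at each trial T, then check hF = ψ·hV(T) + (1−ψ)·hL(T).
  T = 330.0 K: K = (2.430, 0.373, 0.207), RR gives ψ = 0.151, H_out = 3.859 kJ/mol
  T = 357.7 K: K = (3.383, 0.659, 0.331), RR gives ψ = 0.676, H_out = 21.657 kJ/mol
  T = 343.9 K: K = (2.888, 0.502, 0.264), RR gives ψ = 0.381, H_out = 12.208 kJ/mol
  T = 336.9 K: K = (2.652, 0.434, 0.234), RR gives ψ = 0.262, H_out = 7.992 kJ/mol
  T = 333.4 K: K = (2.538, 0.402, 0.220), RR gives ψ = 0.206, H_out = 5.908 kJ/mol
  T = 331.7 K: K = (2.484, 0.387, 0.214), RR gives ψ = 0.178, H_out = 4.889 kJ/mol
Linear interpolation between T = 331.7 (H_out = 4.889) and T = 333.4 (H_out = 5.908) on hF = 5.651 gives T ≈ 333.0 K, at which ψ = 0.20.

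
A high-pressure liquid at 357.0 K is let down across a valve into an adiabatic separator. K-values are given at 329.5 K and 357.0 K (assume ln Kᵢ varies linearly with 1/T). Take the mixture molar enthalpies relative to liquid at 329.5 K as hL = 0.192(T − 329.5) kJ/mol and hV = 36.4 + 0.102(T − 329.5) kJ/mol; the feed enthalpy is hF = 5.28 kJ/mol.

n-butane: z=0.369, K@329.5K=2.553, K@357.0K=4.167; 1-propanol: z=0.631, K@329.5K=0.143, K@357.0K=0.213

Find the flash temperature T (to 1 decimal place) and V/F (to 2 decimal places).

T = 336.6 K, V/F = 0.11

Adiabatic flash: solve Rachford–Rice at each trial T, then check hF = ψ·hV(T) + (1−ψ)·hL(T).
  T = 329.5 K: K = (2.553, 0.143), RR gives ψ = 0.024, H_out = 0.883 kJ/mol
  T = 357.0 K: K = (4.167, 0.213), RR gives ψ = 0.270, H_out = 14.427 kJ/mol
  T = 343.2 K: K = (3.291, 0.176), RR gives ψ = 0.172, H_out = 8.688 kJ/mol
  T = 336.4 K: K = (2.909, 0.159), RR gives ψ = 0.108, H_out = 5.196 kJ/mol
  T = 339.8 K: K = (3.096, 0.167), RR gives ψ = 0.142, H_out = 7.017 kJ/mol
  T = 338.1 K: K = (3.001, 0.163), RR gives ψ = 0.126, H_out = 6.127 kJ/mol
Linear interpolation between T = 336.4 (H_out = 5.196) and T = 338.1 (H_out = 6.127) on hF = 5.28 gives T ≈ 336.6 K, at which ψ = 0.11.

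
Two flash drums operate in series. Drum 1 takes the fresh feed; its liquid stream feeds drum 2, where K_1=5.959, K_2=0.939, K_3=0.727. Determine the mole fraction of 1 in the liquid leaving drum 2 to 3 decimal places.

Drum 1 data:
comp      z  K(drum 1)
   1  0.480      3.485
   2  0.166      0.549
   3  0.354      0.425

Drum 1:
Material balance + equilibrium reduce to Σ zᵢ(Kᵢ−1)/(1+ψ₁(Kᵢ−1)) = 0.
g(0) = ΣzᵢKᵢ − 1 = 0.914 and g(1) = 1 − Σzᵢ/Kᵢ = -0.273, so a root lies in (0, 1).
Iterate (Newton) starting at ψ₁ = 0.64:
  ψ₁ = 0.640: g = 0.0332, g' = -0.801 → ψ₁ = 0.681
  ψ₁ = 0.681: g = 0.0001, g' = -0.795 → ψ₁ = 0.682
Converged at ψ₁ = 0.682.
Drum-1 compositions:
  1: x = 0.178, y = 0.621
  2: x = 0.240, y = 0.132
  3: x = 0.582, y = 0.247
Drum-2 feed = drum-1 liquid: z₂ = (0.1782, 0.2397, 0.5821).
Drum 2:
Newton iteration, ψ₂⁰ = 0.5:
  ψ₂ = 0.500: g = 0.0548, g' = -0.421 → ψ₂ = 0.630
  ψ₂ = 0.630: g = 0.0071, g' = -0.322 → ψ₂ = 0.652
  ψ₂ = 0.652: g = 0.0001, g' = -0.310 → ψ₂ = 0.653
Converged at ψ₂ = 0.653.
  1: x = 0.042, y = 0.251
  2: x = 0.250, y = 0.234
  3: x = 0.708, y = 0.515

x_1 (drum 2) = 0.042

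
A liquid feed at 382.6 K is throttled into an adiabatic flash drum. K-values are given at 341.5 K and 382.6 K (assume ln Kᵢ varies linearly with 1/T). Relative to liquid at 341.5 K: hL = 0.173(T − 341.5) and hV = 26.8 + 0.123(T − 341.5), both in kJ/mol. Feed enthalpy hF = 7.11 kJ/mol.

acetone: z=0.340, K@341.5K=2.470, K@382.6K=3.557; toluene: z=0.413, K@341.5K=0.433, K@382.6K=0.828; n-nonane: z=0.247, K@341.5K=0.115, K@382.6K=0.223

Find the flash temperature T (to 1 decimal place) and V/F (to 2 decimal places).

T = 354.6 K, V/F = 0.19

Adiabatic flash: solve Rachford–Rice at each trial T, then check hF = ψ·hV(T) + (1−ψ)·hL(T).
  T = 341.5 K: K = (2.470, 0.433, 0.115), RR gives ψ = 0.046, H_out = 1.228 kJ/mol
  T = 382.6 K: K = (3.557, 0.828, 0.223), RR gives ψ = 0.488, H_out = 19.188 kJ/mol
  T = 362.1 K: K = (2.996, 0.610, 0.163), RR gives ψ = 0.264, H_out = 10.363 kJ/mol
  T = 351.8 K: K = (2.728, 0.517, 0.138), RR gives ψ = 0.157, H_out = 5.905 kJ/mol
  T = 357.0 K: K = (2.862, 0.563, 0.150), RR gives ψ = 0.211, H_out = 8.169 kJ/mol
  T = 354.4 K: K = (2.795, 0.539, 0.144), RR gives ψ = 0.184, H_out = 7.042 kJ/mol
  T = 355.7 K: K = (2.829, 0.551, 0.147), RR gives ψ = 0.197, H_out = 7.607 kJ/mol
Linear interpolation between T = 354.4 (H_out = 7.042) and T = 355.7 (H_out = 7.607) on hF = 7.11 gives T ≈ 354.6 K, at which ψ = 0.19.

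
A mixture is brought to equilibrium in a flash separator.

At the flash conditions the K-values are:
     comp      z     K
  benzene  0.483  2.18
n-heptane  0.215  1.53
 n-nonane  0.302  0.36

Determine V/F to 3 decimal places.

V/F = 0.768

Newton–Raphson from V/F = 0.57:
  V/F = 0.570: g = 0.1240, g' = -0.583 → V/F = 0.783
  V/F = 0.783: g = -0.0105, g' = -0.709 → V/F = 0.768
Converged at V/F = 0.768.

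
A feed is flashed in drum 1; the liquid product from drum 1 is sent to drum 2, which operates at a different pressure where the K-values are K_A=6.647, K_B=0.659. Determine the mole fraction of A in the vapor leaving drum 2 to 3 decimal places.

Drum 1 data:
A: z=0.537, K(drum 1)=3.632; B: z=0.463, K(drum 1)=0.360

Drum 1:
Material balance + equilibrium reduce to Σ zᵢ(Kᵢ−1)/(1+ψ₁(Kᵢ−1)) = 0.
Check two-phase: ΣzᵢKᵢ = 2.117 > 1 and Σzᵢ/Kᵢ = 1.434 > 1, so g(0) = 1.117 > 0 and g(1) = -0.434 < 0.
Iterate (Newton) starting at ψ₁ = 0.43:
  ψ₁ = 0.430: g = 0.2542, g' = -1.180 → ψ₁ = 0.645
  ψ₁ = 0.645: g = 0.0188, g' = -1.061 → ψ₁ = 0.663
Converged at ψ₁ = 0.663.
Drum-1 compositions:
  A: x = 0.196, y = 0.710
  B: x = 0.804, y = 0.290
Drum-2 feed = drum-1 liquid: z₂ = (0.1956, 0.8044).
Drum 2:
Binary case is linear: z₁(K₁−1)(1+ψ₂(K₂−1)) + z₂(K₂−1)(1+ψ₂(K₁−1)) = 0
⇒ ψ₂ = [z₁(K₁−1)+z₂(K₂−1)] / [−(K₁−1)(K₂−1)] = 0.8302/1.9256 = 0.431
  A: x = 0.057, y = 0.379
  B: x = 0.943, y = 0.621

y_A (drum 2) = 0.379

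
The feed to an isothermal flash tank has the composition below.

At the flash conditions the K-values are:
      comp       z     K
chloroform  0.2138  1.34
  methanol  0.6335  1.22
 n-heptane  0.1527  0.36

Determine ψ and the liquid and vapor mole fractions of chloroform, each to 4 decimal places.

Rachford–Rice: g(ψ) = Σ zᵢ(Kᵢ−1)/(1+ψ(Kᵢ−1)) = 0.
Feasibility: ΣzᵢKᵢ = 1.1143, Σzᵢ/Kᵢ = 1.1030 — both > 1, two phases present.
Iterate (Newton) starting at ψ = 0.5:
  ψ = 0.5000: g = 0.04397, g' = -0.1782 → ψ = 0.7467
  ψ = 0.7467: g = -0.00951, g' = -0.2678 → ψ = 0.7112
  ψ = 0.7112: g = -0.00033, g' = -0.2497 → ψ = 0.7099
Converged at ψ = 0.7099.
Compositions from xᵢ = zᵢ/(1+ψ(Kᵢ−1)), yᵢ = Kᵢxᵢ:
  chloroform: x = 0.1722, y = 0.2308
  methanol: x = 0.5479, y = 0.6685
  n-heptane: x = 0.2798, y = 0.1007

ψ = 0.7099, x_chloroform = 0.1722, y_chloroform = 0.2308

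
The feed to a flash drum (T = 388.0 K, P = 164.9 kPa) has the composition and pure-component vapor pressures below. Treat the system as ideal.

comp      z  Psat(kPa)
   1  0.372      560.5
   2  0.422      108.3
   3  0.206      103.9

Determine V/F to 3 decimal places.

Raoult's law: Kᵢ = Pᵢˢᵃᵗ/P = Pᵢˢᵃᵗ/164.9.
  K_1 = 560.5/164.9 = 3.39903, K_2 = 108.3/164.9 = 0.65676, K_3 = 103.9/164.9 = 0.63008
Material balance + equilibrium reduce to Σ zᵢ(Kᵢ−1)/(1+V/F(Kᵢ−1)) = 0.
Check two-phase: ΣzᵢKᵢ = 1.671 > 1 and Σzᵢ/Kᵢ = 1.079 > 1, so g(0) = 0.671 > 0 and g(1) = -0.079 < 0.
Iterate (Newton) starting at V/F = 0.5:
  V/F = 0.500: g = 0.1374, g' = -0.557 → V/F = 0.746
  V/F = 0.746: g = 0.0198, g' = -0.419 → V/F = 0.794
  V/F = 0.794: g = 0.0003, g' = -0.404 → V/F = 0.795
Converged at V/F = 0.795.

V/F = 0.795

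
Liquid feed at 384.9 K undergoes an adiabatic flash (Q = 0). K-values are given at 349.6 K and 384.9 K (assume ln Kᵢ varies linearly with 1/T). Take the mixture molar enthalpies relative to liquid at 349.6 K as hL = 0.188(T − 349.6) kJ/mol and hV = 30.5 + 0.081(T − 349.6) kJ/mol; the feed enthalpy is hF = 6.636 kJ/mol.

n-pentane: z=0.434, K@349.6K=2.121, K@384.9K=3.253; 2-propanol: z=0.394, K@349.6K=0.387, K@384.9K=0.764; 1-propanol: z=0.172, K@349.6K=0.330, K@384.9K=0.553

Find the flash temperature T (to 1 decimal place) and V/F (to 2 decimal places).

Adiabatic flash: solve Rachford–Rice at each trial T, then check hF = ψ·hV(T) + (1−ψ)·hL(T).
  T = 349.6 K: K = (2.121, 0.387, 0.330), RR gives ψ = 0.183, H_out = 5.596 kJ/mol
  T = 384.9 K: K = (3.253, 0.764, 0.553), RR gives ψ = 1.000, H_out = 33.359 kJ/mol
  T = 367.2 K: K = (2.652, 0.552, 0.432), RR gives ψ = 0.549, H_out = 19.027 kJ/mol
  T = 358.4 K: K = (2.378, 0.464, 0.379), RR gives ψ = 0.361, H_out = 12.328 kJ/mol
  T = 354.0 K: K = (2.248, 0.424, 0.354), RR gives ψ = 0.273, H_out = 9.020 kJ/mol
  T = 351.8 K: K = (2.184, 0.405, 0.342), RR gives ψ = 0.229, H_out = 7.329 kJ/mol
Linear interpolation between T = 349.6 (H_out = 5.596) and T = 351.8 (H_out = 7.329) on hF = 6.636 gives T ≈ 350.9 K, at which ψ = 0.21.

T = 350.9 K, V/F = 0.21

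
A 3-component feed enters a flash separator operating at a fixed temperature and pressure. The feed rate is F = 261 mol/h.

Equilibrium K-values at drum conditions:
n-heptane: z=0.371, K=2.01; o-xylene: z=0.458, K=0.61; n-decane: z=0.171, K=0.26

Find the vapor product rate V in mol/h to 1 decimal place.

V = 35.6 mol/h

Rachford–Rice: g(ψ) = Σ zᵢ(Kᵢ−1)/(1+ψ(Kᵢ−1)) = 0.
Check two-phase: ΣzᵢKᵢ = 1.070 > 1 and Σzᵢ/Kᵢ = 1.593 > 1, so g(0) = 0.070 > 0 and g(1) = -0.593 < 0.
Iterate (Newton) starting at ψ = 0.5:
  ψ = 0.500: g = -0.1738, g' = -0.511 → ψ = 0.160
  ψ = 0.160: g = -0.0113, g' = -0.480 → ψ = 0.136
Converged at ψ = 0.136.
Then V = ψ·F = 0.1363·261 = 35.6 mol/h and L = F − V = 225.4 mol/h.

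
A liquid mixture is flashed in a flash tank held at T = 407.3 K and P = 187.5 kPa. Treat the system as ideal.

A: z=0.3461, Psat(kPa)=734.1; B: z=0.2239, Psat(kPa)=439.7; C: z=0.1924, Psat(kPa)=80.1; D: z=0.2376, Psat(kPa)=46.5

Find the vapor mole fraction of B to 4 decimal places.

y_B = 0.2830

Raoult's law: Kᵢ = Pᵢˢᵃᵗ/P = Pᵢˢᵃᵗ/187.5.
  K_A = 734.1/187.5 = 3.915200, K_B = 439.7/187.5 = 2.345067, K_C = 80.1/187.5 = 0.427200, K_D = 46.5/187.5 = 0.248000
Let ψ = V/F and solve Σ zᵢ(Kᵢ−1)/(1+ψ(Kᵢ−1)) = 0.
Check two-phase: ΣzᵢKᵢ = 2.0212 > 1 and Σzᵢ/Kᵢ = 1.5923 > 1, so g(0) = 1.0212 > 0 and g(1) = -0.5923 < 0.
Iterate (Newton) starting at ψ = 0.54:
  ψ = 0.5400: g = 0.10600, g' = -1.0930 → ψ = 0.6370
  ψ = 0.6370: g = -0.00111, g' = -1.1294 → ψ = 0.6360
Converged at ψ = 0.6360.
Compositions from xᵢ = zᵢ/(1+ψ(Kᵢ−1)), yᵢ = Kᵢxᵢ:
  A: x = 0.1213, y = 0.4748
  B: x = 0.1207, y = 0.2830
  C: x = 0.3027, y = 0.1293
  D: x = 0.4554, y = 0.1129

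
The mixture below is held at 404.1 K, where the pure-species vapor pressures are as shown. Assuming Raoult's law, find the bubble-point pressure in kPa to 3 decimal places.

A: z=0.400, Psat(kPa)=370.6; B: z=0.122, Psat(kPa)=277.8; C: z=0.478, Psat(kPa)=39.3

Pbub = 200.917 kPa

At the bubble point ψ → 0, so ΣzᵢKᵢ = 1 with Kᵢ = Pᵢˢᵃᵗ/P ⇒ P = ΣzᵢPᵢˢᵃᵗ.
P = 0.400·370.6 + 0.122·277.8 + 0.478·39.3 = 200.917 kPa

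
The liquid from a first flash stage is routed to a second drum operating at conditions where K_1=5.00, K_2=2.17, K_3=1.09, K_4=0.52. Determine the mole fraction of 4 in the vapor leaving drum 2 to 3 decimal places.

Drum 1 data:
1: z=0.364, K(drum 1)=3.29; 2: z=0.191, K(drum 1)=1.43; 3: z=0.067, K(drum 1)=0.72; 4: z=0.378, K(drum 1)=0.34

y_4 (drum 2) = 0.395

Drum 1:
Rachford–Rice: g(ψ₁) = Σ zᵢ(Kᵢ−1)/(1+ψ₁(Kᵢ−1)) = 0.
Feasibility: ΣzᵢKᵢ = 1.647, Σzᵢ/Kᵢ = 1.449 — both > 1, two phases present.
Newton–Raphson from ψ₁ = 0.5:
  ψ₁ = 0.500: g = 0.0620, g' = -0.813 → ψ₁ = 0.576
  ψ₁ = 0.576: g = 0.0001, g' = -0.814 → ψ₁ = 0.577
Converged at ψ₁ = 0.577.
Drum-1 compositions:
  1: x = 0.157, y = 0.516
  2: x = 0.153, y = 0.219
  3: x = 0.080, y = 0.058
  4: x = 0.610, y = 0.207
Drum-2 feed = drum-1 liquid: z₂ = (0.1569, 0.1531, 0.0799, 0.6102).
Drum 2:
Material balance + equilibrium reduce to Σ zᵢ(Kᵢ−1)/(1+ψ₂(Kᵢ−1)) = 0.
Feasibility: ΣzᵢKᵢ = 1.521, Σzᵢ/Kᵢ = 1.349 — both > 1, two phases present.
Iterate (Newton) starting at ψ₂ = 0.5:
  ψ₂ = 0.500: g = -0.0563, g' = -0.606 → ψ₂ = 0.407
  ψ₂ = 0.407: g = 0.0030, g' = -0.677 → ψ₂ = 0.412
Converged at ψ₂ = 0.412.
  1: x = 0.059, y = 0.296
  2: x = 0.103, y = 0.224
  3: x = 0.077, y = 0.084
  4: x = 0.760, y = 0.395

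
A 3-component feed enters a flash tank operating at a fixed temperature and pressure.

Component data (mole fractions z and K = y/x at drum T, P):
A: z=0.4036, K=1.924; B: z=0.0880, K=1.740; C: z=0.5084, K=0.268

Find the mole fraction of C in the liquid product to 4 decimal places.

Material balance + equilibrium reduce to Σ zᵢ(Kᵢ−1)/(1+ψ(Kᵢ−1)) = 0.
Check two-phase: ΣzᵢKᵢ = 1.0659 > 1 and Σzᵢ/Kᵢ = 2.1574 > 1, so g(0) = 0.0659 > 0 and g(1) = -1.1574 < 0.
Newton–Raphson from ψ = 0.5:
  ψ = 0.5000: g = -0.28437, g' = -0.8646 → ψ = 0.1711
  ψ = 0.1711: g = -0.04561, g' = -0.6509 → ψ = 0.1010
  ψ = 0.1010: g = -0.00019, g' = -0.6476 → ψ = 0.1007
Converged at ψ = 0.1007.
Compositions from xᵢ = zᵢ/(1+ψ(Kᵢ−1)), yᵢ = Kᵢxᵢ:
  A: x = 0.3692, y = 0.7104
  B: x = 0.0819, y = 0.1425
  C: x = 0.5489, y = 0.1471

x_C = 0.5489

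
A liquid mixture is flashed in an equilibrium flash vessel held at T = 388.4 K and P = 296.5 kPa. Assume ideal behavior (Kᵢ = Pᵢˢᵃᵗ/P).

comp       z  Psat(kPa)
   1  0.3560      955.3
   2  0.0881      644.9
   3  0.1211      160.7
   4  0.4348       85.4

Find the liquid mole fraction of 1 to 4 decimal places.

Raoult's law: Kᵢ = Pᵢˢᵃᵗ/P = Pᵢˢᵃᵗ/296.5.
  K_1 = 955.3/296.5 = 3.221922, K_2 = 644.9/296.5 = 2.175042, K_3 = 160.7/296.5 = 0.541990, K_4 = 85.4/296.5 = 0.288027
Let ψ = V/F and solve Σ zᵢ(Kᵢ−1)/(1+ψ(Kᵢ−1)) = 0.
g(0) = ΣzᵢKᵢ − 1 = 0.5295 and g(1) = 1 − Σzᵢ/Kᵢ = -0.8840, so a root lies in (0, 1).
Newton iteration, ψ⁰ = 0.5:
  ψ = 0.5000: g = -0.11270, g' = -1.0168 → ψ = 0.3892
  ψ = 0.3892: g = -0.00047, g' = -1.0221 → ψ = 0.3887
Converged at ψ = 0.3887.
Compositions from xᵢ = zᵢ/(1+ψ(Kᵢ−1)), yᵢ = Kᵢxᵢ:
  1: x = 0.1910, y = 0.6155
  2: x = 0.0605, y = 0.1315
  3: x = 0.1473, y = 0.0799
  4: x = 0.6012, y = 0.1732

x_1 = 0.1910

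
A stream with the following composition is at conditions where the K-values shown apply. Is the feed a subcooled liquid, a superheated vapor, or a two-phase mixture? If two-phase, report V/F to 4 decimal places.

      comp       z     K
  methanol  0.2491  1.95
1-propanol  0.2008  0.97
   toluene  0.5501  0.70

ΣzᵢKᵢ = 1.0656; Σzᵢ/Kᵢ = 1.1206.
Both exceed 1, so a two-phase solution exists.
Material balance + equilibrium reduce to Σ zᵢ(Kᵢ−1)/(1+ψ(Kᵢ−1)) = 0.
Iterate (Newton) starting at ψ = 0.5:
  ψ = 0.5000: g = -0.03983, g' = -0.1720 → ψ = 0.2685
  ψ = 0.2685: g = 0.00299, g' = -0.2015 → ψ = 0.2833
  ψ = 0.2833: g = 0.00002, g' = -0.1989 → ψ = 0.2834
Converged at ψ = 0.2834.

two-phase, V/F = 0.2834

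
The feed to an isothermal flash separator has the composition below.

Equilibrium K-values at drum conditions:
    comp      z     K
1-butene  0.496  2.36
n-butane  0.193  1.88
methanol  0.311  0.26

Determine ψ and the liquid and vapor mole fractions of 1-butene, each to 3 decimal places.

ψ = 0.673, x_1-butene = 0.259, y_1-butene = 0.611

Material balance + equilibrium reduce to Σ zᵢ(Kᵢ−1)/(1+ψ(Kᵢ−1)) = 0.
Check two-phase: ΣzᵢKᵢ = 1.614 > 1 and Σzᵢ/Kᵢ = 1.509 > 1, so g(0) = 0.614 > 0 and g(1) = -0.509 < 0.
Newton iteration, ψ⁰ = 0.46:
  ψ = 0.460: g = 0.1870, g' = -0.814 → ψ = 0.690
  ψ = 0.690: g = -0.0161, g' = -1.012 → ψ = 0.674
  ψ = 0.674: g = -0.0002, g' = -0.986 → ψ = 0.673
Converged at ψ = 0.673.
Compositions from xᵢ = zᵢ/(1+ψ(Kᵢ−1)), yᵢ = Kᵢxᵢ:
  1-butene: x = 0.259, y = 0.611
  n-butane: x = 0.121, y = 0.228
  methanol: x = 0.620, y = 0.161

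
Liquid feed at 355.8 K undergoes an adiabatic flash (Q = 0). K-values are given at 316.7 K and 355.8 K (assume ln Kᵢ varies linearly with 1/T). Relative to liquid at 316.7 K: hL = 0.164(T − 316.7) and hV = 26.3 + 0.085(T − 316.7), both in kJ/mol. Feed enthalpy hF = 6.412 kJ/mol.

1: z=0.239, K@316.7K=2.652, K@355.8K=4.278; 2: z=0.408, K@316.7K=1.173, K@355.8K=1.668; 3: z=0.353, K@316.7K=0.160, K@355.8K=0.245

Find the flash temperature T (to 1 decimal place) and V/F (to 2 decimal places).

Adiabatic flash: solve Rachford–Rice at each trial T, then check hF = ψ·hV(T) + (1−ψ)·hL(T).
  T = 316.7 K: K = (2.652, 1.173, 0.160), RR gives ψ = 0.212, H_out = 5.566 kJ/mol
  T = 355.8 K: K = (4.278, 1.668, 0.245), RR gives ψ = 0.573, H_out = 19.703 kJ/mol
  T = 336.2 K: K = (3.413, 1.413, 0.200), RR gives ψ = 0.425, H_out = 13.730 kJ/mol
  T = 326.4 K: K = (3.018, 1.290, 0.180), RR gives ψ = 0.330, H_out = 10.029 kJ/mol
  T = 321.5 K: K = (2.830, 1.230, 0.170), RR gives ψ = 0.274, H_out = 7.897 kJ/mol
  T = 319.1 K: K = (2.740, 1.202, 0.165), RR gives ψ = 0.244, H_out = 6.765 kJ/mol
Linear interpolation between T = 316.7 (H_out = 5.566) and T = 319.1 (H_out = 6.765) on hF = 6.412 gives T ≈ 318.4 K, at which ψ = 0.23.

T = 318.4 K, V/F = 0.23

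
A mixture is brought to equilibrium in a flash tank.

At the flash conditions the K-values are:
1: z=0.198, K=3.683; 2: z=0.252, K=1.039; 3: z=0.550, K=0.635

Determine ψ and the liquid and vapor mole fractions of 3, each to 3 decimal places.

ψ = 0.476, x_3 = 0.666, y_3 = 0.423

Material balance + equilibrium reduce to Σ zᵢ(Kᵢ−1)/(1+ψ(Kᵢ−1)) = 0.
g(0) = ΣzᵢKᵢ − 1 = 0.340 and g(1) = 1 − Σzᵢ/Kᵢ = -0.162, so a root lies in (0, 1).
Iterate (Newton) starting at ψ = 0.5:
  ψ = 0.500: g = -0.0090, g' = -0.370 → ψ = 0.476
Converged at ψ = 0.476.
Compositions from xᵢ = zᵢ/(1+ψ(Kᵢ−1)), yᵢ = Kᵢxᵢ:
  1: x = 0.087, y = 0.320
  2: x = 0.247, y = 0.257
  3: x = 0.666, y = 0.423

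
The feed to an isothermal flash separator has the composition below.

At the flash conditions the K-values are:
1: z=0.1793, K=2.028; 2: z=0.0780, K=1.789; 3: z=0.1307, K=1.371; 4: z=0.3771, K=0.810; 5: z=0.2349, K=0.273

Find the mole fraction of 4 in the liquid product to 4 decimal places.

Rachford–Rice: g(ψ) = Σ zᵢ(Kᵢ−1)/(1+ψ(Kᵢ−1)) = 0.
g(0) = ΣzᵢKᵢ − 1 = 0.0519 and g(1) = 1 − Σzᵢ/Kᵢ = -0.5533, so a root lies in (0, 1).
Iterate (Newton) starting at ψ = 0.5:
  ψ = 0.5000: g = -0.14069, g' = -0.4435 → ψ = 0.1828
  ψ = 0.1828: g = -0.01681, g' = -0.3669 → ψ = 0.1370
  ψ = 0.1370: g = 0.00004, g' = -0.3689 → ψ = 0.1371
Converged at ψ = 0.1371.
Compositions from xᵢ = zᵢ/(1+ψ(Kᵢ−1)), yᵢ = Kᵢxᵢ:
  1: x = 0.1572, y = 0.3187
  2: x = 0.0704, y = 0.1259
  3: x = 0.1244, y = 0.1705
  4: x = 0.3872, y = 0.3136
  5: x = 0.2609, y = 0.0712

x_4 = 0.3872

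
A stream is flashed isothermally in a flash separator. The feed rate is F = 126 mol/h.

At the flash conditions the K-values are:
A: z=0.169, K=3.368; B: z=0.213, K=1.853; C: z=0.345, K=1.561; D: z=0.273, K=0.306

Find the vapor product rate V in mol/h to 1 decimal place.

V = 93.9 mol/h

Material balance + equilibrium reduce to Σ zᵢ(Kᵢ−1)/(1+β(Kᵢ−1)) = 0.
Check two-phase: ΣzᵢKᵢ = 1.586 > 1 and Σzᵢ/Kᵢ = 1.278 > 1, so g(0) = 0.586 > 0 and g(1) = -0.278 < 0.
Newton–Raphson from β = 0.41:
  β = 0.410: g = 0.2302, g' = -0.658 → β = 0.760
  β = 0.760: g = -0.0121, g' = -0.820 → β = 0.745
Converged at β = 0.745.
Then V = β·F = 0.7451·126 = 93.9 mol/h and L = F − V = 32.1 mol/h.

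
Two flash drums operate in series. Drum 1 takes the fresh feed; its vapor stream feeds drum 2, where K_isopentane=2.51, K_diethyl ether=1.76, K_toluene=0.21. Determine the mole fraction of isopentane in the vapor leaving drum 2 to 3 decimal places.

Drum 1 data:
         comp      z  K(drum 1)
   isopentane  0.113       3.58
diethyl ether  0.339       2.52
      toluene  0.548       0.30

Drum 1:
Let ψ₁ = V/F and solve Σ zᵢ(Kᵢ−1)/(1+ψ₁(Kᵢ−1)) = 0.
Check two-phase: ΣzᵢKᵢ = 1.423 > 1 and Σzᵢ/Kᵢ = 1.993 > 1, so g(0) = 0.423 > 0 and g(1) = -0.993 < 0.
Iterate (Newton) starting at ψ₁ = 0.5:
  ψ₁ = 0.500: g = -0.1701, g' = -1.032 → ψ₁ = 0.335
  ψ₁ = 0.335: g = -0.0035, g' = -1.018 → ψ₁ = 0.332
Converged at ψ₁ = 0.332.
Drum-1 compositions:
  isopentane: x = 0.061, y = 0.218
  diethyl ether: x = 0.225, y = 0.568
  toluene: x = 0.714, y = 0.214
Drum-2 feed = drum-1 vapor: z₂ = (0.2180, 0.5679, 0.2141).
Drum 2:
Iterate (Newton) starting at ψ₂ = 0.33:
  ψ₂ = 0.330: g = 0.3359, g' = -0.676 → ψ₂ = 0.827
  ψ₂ = 0.827: g = -0.0769, g' = -1.335 → ψ₂ = 0.770
  ψ₂ = 0.770: g = -0.0070, g' = -1.107 → ψ₂ = 0.763
Converged at ψ₂ = 0.763.
  isopentane: x = 0.101, y = 0.254
  diethyl ether: x = 0.359, y = 0.633
  toluene: x = 0.539, y = 0.113

y_isopentane (drum 2) = 0.254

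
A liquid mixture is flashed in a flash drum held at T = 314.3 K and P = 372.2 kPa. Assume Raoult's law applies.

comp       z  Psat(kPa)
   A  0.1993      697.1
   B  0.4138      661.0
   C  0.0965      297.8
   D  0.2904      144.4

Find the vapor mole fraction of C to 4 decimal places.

Raoult's law: Kᵢ = Pᵢˢᵃᵗ/P = Pᵢˢᵃᵗ/372.2.
  K_A = 697.1/372.2 = 1.872918, K_B = 661.0/372.2 = 1.775927, K_C = 297.8/372.2 = 0.800107, K_D = 144.4/372.2 = 0.387963
Material balance + equilibrium reduce to Σ zᵢ(Kᵢ−1)/(1+ψ(Kᵢ−1)) = 0.
Check two-phase: ΣzᵢKᵢ = 1.2980 > 1 and Σzᵢ/Kᵢ = 1.2085 > 1, so g(0) = 0.2980 > 0 and g(1) = -0.2085 < 0.
Newton–Raphson from ψ = 0.5:
  ψ = 0.5000: g = 0.07490, g' = -0.4335 → ψ = 0.6728
  ψ = 0.6728: g = -0.00387, g' = -0.4873 → ψ = 0.6648
Converged at ψ = 0.6648.
Compositions from xᵢ = zᵢ/(1+ψ(Kᵢ−1)), yᵢ = Kᵢxᵢ:
  A: x = 0.1261, y = 0.2362
  B: x = 0.2730, y = 0.4848
  C: x = 0.1113, y = 0.0890
  D: x = 0.4896, y = 0.1900

y_C = 0.0890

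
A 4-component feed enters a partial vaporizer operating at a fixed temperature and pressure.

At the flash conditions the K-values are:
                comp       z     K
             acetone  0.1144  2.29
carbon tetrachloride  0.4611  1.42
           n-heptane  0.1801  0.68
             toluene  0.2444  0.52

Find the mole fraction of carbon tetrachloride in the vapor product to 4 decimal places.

Rachford–Rice: g(β) = Σ zᵢ(Kᵢ−1)/(1+β(Kᵢ−1)) = 0.
Feasibility: ΣzᵢKᵢ = 1.1663, Σzᵢ/Kᵢ = 1.1095 — both > 1, two phases present.
Iterate (Newton) starting at β = 0.46:
  β = 0.4600: g = 0.03679, g' = -0.2502 → β = 0.6070
  β = 0.6070: g = 0.00001, g' = -0.2521 → β = 0.6071
Converged at β = 0.6071.
Compositions from xᵢ = zᵢ/(1+β(Kᵢ−1)), yᵢ = Kᵢxᵢ:
  acetone: x = 0.0642, y = 0.1469
  carbon tetrachloride: x = 0.3674, y = 0.5217
  n-heptane: x = 0.2235, y = 0.1520
  toluene: x = 0.3449, y = 0.1793

y_carbon tetrachloride = 0.5217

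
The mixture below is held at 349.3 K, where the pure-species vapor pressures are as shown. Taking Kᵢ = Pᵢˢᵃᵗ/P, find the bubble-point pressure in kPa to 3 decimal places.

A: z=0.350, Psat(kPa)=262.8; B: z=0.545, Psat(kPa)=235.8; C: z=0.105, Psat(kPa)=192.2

Pbub = 240.672 kPa

At the bubble point ψ → 0, so ΣzᵢKᵢ = 1 with Kᵢ = Pᵢˢᵃᵗ/P ⇒ P = ΣzᵢPᵢˢᵃᵗ.
P = 0.350·262.8 + 0.545·235.8 + 0.105·192.2 = 240.672 kPa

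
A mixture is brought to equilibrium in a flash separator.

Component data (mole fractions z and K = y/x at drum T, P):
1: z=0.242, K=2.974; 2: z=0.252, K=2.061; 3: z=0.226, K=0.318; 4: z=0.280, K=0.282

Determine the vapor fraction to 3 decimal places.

ψ = 0.357

Material balance + equilibrium reduce to Σ zᵢ(Kᵢ−1)/(1+ψ(Kᵢ−1)) = 0.
Feasibility: ΣzᵢKᵢ = 1.390, Σzᵢ/Kᵢ = 1.907 — both > 1, two phases present.
Iterate (Newton) starting at ψ = 0.34:
  ψ = 0.340: g = 0.0157, g' = -0.922 → ψ = 0.357
Converged at ψ = 0.357.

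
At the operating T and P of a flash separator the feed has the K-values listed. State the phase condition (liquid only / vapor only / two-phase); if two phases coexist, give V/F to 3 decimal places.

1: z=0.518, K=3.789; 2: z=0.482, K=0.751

vapor only

ΣzᵢKᵢ = 2.325; Σzᵢ/Kᵢ = 0.779.
Since Σzᵢ/Kᵢ < 1 the mixture is above its dew point — single vapor phase.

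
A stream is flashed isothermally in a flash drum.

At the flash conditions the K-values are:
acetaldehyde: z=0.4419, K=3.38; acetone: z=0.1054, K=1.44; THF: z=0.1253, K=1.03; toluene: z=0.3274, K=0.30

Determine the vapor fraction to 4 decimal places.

Material balance + equilibrium reduce to Σ zᵢ(Kᵢ−1)/(1+ψ(Kᵢ−1)) = 0.
g(0) = ΣzᵢKᵢ − 1 = 0.8727 and g(1) = 1 − Σzᵢ/Kᵢ = -0.4169, so a root lies in (0, 1).
Newton–Raphson from ψ = 0.5:
  ψ = 0.5000: g = 0.16937, g' = -0.9154 → ψ = 0.6850
  ψ = 0.6850: g = -0.00116, g' = -0.9661 → ψ = 0.6838
Converged at ψ = 0.6838.

ψ = 0.6838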